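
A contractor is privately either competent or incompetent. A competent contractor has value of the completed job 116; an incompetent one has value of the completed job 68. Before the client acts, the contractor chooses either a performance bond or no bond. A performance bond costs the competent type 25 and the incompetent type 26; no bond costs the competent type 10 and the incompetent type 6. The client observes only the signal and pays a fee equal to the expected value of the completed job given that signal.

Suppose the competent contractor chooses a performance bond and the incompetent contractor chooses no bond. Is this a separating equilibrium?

No

If types separate, bond earns payment 116 and no bond earns 68.
Competent: bond gives 116 − 25 = 91; no bond gives 68 − 10 = 58. No deviation. ✓
Incompetent: no bond gives 68 − 6 = 62; bond gives 116 − 26 = 90. Would deviate. ✗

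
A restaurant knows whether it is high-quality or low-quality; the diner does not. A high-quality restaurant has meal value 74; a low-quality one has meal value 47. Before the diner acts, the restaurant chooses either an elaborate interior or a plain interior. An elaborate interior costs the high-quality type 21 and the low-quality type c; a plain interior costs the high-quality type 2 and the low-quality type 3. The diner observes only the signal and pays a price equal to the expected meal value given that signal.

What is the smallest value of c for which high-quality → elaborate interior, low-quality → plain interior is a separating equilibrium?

30

Under separation: elaborate interior → high-quality (pays 74); plain interior → low-quality (pays 47).
High-quality: 74 − 21 = 53 ≥ 47 − 2 = 45. Holds regardless of c. ✓
Low-quality: 47 − 3 ≥ 74 − c, so c ≥ 74 − 44 = 30.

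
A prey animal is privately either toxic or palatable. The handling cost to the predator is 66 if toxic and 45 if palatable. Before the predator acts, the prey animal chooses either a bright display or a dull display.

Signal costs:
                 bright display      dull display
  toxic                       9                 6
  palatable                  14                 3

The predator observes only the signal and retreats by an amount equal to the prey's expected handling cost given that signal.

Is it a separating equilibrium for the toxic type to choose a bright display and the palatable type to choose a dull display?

Under separation the predator infers type exactly: bright display → toxic (pays 66), dull display → palatable (pays 45).
Toxic: bright display gives 66 − 9 = 57; dull display gives 45 − 6 = 39. No deviation. ✓
Palatable: dull display gives 45 − 3 = 42; bright display gives 66 − 14 = 52. Would deviate. ✗

No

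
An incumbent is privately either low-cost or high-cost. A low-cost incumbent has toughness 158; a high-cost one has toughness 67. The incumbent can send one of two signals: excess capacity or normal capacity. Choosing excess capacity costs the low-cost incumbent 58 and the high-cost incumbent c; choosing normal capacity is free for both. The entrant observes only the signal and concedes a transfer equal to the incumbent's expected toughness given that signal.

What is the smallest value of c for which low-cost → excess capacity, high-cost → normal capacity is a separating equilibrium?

91

Under separation: excess capacity → low-cost (pays 158); normal capacity → high-cost (pays 67).
Low-cost: 158 − 58 = 100 ≥ 67 − 0 = 67. Holds regardless of c. ✓
High-cost: 67 − 0 ≥ 158 − c, so c ≥ 158 − 67 = 91.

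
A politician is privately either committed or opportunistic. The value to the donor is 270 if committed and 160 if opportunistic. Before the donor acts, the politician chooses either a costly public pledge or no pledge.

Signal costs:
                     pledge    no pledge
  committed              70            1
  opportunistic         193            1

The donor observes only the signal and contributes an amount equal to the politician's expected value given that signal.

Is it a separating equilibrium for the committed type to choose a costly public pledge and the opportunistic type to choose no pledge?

Yes

If types separate, pledge earns payment 270 and no pledge earns 160.
Committed: pledge gives 270 − 70 = 200; no pledge gives 160 − 1 = 159. No deviation. ✓
Opportunistic: no pledge gives 160 − 1 = 159; pledge gives 270 − 193 = 77. No deviation. ✓
Both incentive constraints hold.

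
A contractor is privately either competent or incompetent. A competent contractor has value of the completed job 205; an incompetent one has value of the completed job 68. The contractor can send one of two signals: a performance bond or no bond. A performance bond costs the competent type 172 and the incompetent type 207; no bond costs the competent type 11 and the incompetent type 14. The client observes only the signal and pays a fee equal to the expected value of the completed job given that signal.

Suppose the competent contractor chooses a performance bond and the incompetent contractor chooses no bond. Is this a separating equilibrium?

No

If types separate, bond earns payment 205 and no bond earns 68.
Competent: bond gives 205 − 172 = 33; no bond gives 68 − 11 = 57. Would deviate. ✗
Incompetent: no bond gives 68 − 14 = 54; bond gives 205 − 207 = -2. No deviation. ✓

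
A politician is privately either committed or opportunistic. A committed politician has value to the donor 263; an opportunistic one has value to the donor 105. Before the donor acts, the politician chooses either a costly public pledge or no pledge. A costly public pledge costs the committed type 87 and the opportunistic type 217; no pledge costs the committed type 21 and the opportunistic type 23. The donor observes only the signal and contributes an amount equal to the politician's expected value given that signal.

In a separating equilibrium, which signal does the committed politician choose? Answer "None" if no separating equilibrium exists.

Try committed → pledge, opportunistic → no pledge:
  Under separation the donor infers type exactly: pledge → committed (pays 263), no pledge → opportunistic (pays 105).
  Committed: pledge gives 263 − 87 = 176; no pledge gives 105 − 21 = 84. No deviation. ✓
  Opportunistic: no pledge gives 105 − 23 = 82; pledge gives 263 − 217 = 46. No deviation. ✓
Both hold — the committed type sends pledge.

pledge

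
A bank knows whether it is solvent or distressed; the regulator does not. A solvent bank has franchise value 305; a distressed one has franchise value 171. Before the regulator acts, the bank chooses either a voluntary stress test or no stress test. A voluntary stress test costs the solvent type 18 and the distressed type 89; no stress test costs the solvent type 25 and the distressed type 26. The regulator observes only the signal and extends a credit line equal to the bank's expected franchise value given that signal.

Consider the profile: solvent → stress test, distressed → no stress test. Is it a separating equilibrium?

If types separate, stress test earns payment 305 and no stress test earns 171.
Solvent: stress test gives 305 − 18 = 287; no stress test gives 171 − 25 = 146. No deviation. ✓
Distressed: no stress test gives 171 − 26 = 145; stress test gives 305 − 89 = 216. Would deviate. ✗

No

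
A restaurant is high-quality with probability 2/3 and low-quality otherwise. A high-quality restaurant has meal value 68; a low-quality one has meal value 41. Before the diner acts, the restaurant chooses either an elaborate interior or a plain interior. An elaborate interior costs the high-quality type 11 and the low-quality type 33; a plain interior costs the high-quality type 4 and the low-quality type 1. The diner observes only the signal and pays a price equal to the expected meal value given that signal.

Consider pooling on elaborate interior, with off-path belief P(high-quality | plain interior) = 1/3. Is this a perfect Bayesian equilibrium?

At the pooled signal (elaborate interior) the diner holds the prior 2/3 and pays 2/3·68 + 1/3·41 = 59. Off-path (plain interior) belief 1/3 gives 1/3·68 + 2/3·41 = 50.
High-quality: elaborate interior gives 59 − 11 = 48; plain interior gives 50 − 4 = 46. Stays. ✓
Low-quality: elaborate interior gives 59 − 33 = 26; plain interior gives 50 − 1 = 49. Deviates. ✗

No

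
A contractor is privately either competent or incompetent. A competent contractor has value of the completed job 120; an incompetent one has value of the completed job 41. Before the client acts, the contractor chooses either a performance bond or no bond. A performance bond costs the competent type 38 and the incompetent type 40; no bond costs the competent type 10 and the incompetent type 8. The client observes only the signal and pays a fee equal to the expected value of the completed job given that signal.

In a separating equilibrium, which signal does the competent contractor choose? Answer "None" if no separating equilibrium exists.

Try competent → bond, incompetent → no bond:
  Under separation the client infers type exactly: bond → competent (pays 120), no bond → incompetent (pays 41).
  Competent: bond gives 120 − 38 = 82; no bond gives 41 − 10 = 31. No deviation. ✓
  Incompetent: no bond gives 41 − 8 = 33; bond gives 120 − 40 = 80. Would deviate. ✗
Try competent → no bond, incompetent → bond:
  Under separation the client infers type exactly: no bond → competent (pays 120), bond → incompetent (pays 41).
  Competent: no bond gives 120 − 10 = 110; bond gives 41 − 38 = 3. No deviation. ✓
  Incompetent: bond gives 41 − 40 = 1; no bond gives 120 − 8 = 112. Would deviate. ✗
Neither assignment is incentive-compatible.

None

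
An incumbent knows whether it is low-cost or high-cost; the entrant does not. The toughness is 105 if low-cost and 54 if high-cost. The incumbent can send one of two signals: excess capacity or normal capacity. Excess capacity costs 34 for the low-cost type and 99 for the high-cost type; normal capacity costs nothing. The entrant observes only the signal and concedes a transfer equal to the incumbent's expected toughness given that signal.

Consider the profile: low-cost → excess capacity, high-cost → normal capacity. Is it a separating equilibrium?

Under separation the entrant infers type exactly: excess capacity → low-cost (pays 105), normal capacity → high-cost (pays 54).
Low-cost: excess capacity gives 105 − 34 = 71; normal capacity gives 54 − 0 = 54. No deviation. ✓
High-cost: normal capacity gives 54 − 0 = 54; excess capacity gives 105 − 99 = 6. No deviation. ✓
Both incentive constraints hold.

Yes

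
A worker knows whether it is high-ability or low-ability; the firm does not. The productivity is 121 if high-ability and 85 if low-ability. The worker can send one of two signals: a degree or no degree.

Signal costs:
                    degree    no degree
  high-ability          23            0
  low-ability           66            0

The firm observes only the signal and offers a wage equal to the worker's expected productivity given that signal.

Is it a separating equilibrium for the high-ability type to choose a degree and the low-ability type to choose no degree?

Yes

Under separation the firm infers type exactly: degree → high-ability (pays 121), no degree → low-ability (pays 85).
High-ability: degree gives 121 − 23 = 98; no degree gives 85 − 0 = 85. No deviation. ✓
Low-ability: no degree gives 85 − 0 = 85; degree gives 121 − 66 = 55. No deviation. ✓
Neither type gains from mimicking the other.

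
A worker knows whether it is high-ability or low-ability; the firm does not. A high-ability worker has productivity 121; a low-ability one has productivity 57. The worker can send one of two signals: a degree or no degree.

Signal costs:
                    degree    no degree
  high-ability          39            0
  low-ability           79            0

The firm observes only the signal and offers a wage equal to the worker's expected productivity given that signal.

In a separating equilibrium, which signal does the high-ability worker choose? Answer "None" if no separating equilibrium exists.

Try high-ability → degree, low-ability → no degree:
  Under separation the firm infers type exactly: degree → high-ability (pays 121), no degree → low-ability (pays 57).
  High-ability: degree gives 121 − 39 = 82; no degree gives 57 − 0 = 57. No deviation. ✓
  Low-ability: no degree gives 57 − 0 = 57; degree gives 121 − 79 = 42. No deviation. ✓
Both hold — the high-ability type sends degree.

degree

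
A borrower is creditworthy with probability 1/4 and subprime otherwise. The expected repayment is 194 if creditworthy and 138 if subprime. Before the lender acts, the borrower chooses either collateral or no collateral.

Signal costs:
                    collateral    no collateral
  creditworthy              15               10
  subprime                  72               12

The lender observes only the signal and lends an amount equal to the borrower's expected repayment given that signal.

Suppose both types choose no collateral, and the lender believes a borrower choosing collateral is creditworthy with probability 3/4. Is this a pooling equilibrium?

No

At the pooled signal (no collateral) the lender holds the prior 1/4 and pays 1/4·194 + 3/4·138 = 152. Off-path (collateral) belief 3/4 gives 3/4·194 + 1/4·138 = 180.
Creditworthy: no collateral gives 152 − 10 = 142; collateral gives 180 − 15 = 165. Deviates. ✗
Subprime: no collateral gives 152 − 12 = 140; collateral gives 180 − 72 = 108. Stays. ✓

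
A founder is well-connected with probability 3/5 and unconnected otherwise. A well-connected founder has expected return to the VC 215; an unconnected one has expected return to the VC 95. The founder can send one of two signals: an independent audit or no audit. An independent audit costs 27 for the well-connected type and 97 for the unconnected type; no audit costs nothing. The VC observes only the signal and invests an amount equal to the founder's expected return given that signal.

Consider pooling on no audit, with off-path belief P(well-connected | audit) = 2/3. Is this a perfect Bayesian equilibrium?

On the equilibrium path (no audit) the VC holds the prior 3/5 and pays 3/5·215 + 2/5·95 = 167. Off-path (audit) belief 2/3 gives 2/3·215 + 1/3·95 = 175.
Well-connected: no audit gives 167 − 0 = 167; audit gives 175 − 27 = 148. Stays. ✓
Unconnected: no audit gives 167 − 0 = 167; audit gives 175 − 97 = 78. Stays. ✓
Beliefs are Bayes-consistent on-path and both types best-respond.

Yes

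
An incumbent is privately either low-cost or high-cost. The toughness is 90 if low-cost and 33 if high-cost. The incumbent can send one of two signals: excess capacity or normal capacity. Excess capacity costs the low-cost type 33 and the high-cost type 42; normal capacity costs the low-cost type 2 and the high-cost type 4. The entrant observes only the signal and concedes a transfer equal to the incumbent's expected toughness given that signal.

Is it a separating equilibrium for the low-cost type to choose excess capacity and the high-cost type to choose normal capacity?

No

Under separation the entrant infers type exactly: excess capacity → low-cost (pays 90), normal capacity → high-cost (pays 33).
Low-cost: excess capacity gives 90 − 33 = 57; normal capacity gives 33 − 2 = 31. No deviation. ✓
High-cost: normal capacity gives 33 − 4 = 29; excess capacity gives 90 − 42 = 48. Would deviate. ✗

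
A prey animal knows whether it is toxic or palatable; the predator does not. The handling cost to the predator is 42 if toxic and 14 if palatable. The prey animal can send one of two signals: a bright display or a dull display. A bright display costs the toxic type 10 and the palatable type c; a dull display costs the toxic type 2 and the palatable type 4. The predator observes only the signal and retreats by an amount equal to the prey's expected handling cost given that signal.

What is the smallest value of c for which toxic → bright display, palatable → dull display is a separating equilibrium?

32

Under separation: bright display → toxic (pays 42); dull display → palatable (pays 14).
Toxic: 42 − 10 = 32 ≥ 14 − 2 = 12. Holds regardless of c. ✓
Palatable: 14 − 4 ≥ 42 − c, so c ≥ 42 − 10 = 32.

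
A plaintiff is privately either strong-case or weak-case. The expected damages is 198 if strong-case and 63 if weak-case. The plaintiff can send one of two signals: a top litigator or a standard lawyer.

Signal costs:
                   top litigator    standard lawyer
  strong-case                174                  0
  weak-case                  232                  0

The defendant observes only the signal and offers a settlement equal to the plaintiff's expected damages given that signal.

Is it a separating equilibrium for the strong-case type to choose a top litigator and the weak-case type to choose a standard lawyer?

If types separate, top litigator earns payment 198 and standard lawyer earns 63.
Strong-case: top litigator gives 198 − 174 = 24; standard lawyer gives 63 − 0 = 63. Would deviate. ✗
Weak-case: standard lawyer gives 63 − 0 = 63; top litigator gives 198 − 232 = -34. No deviation. ✓

No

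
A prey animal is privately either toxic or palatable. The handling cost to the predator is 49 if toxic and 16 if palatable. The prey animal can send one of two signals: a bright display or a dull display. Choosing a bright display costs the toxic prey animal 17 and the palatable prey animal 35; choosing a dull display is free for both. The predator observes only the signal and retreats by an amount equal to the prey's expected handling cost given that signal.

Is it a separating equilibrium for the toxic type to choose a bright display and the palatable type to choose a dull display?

Under separation the predator infers type exactly: bright display → toxic (pays 49), dull display → palatable (pays 16).
Toxic: bright display gives 49 − 17 = 32; dull display gives 16 − 0 = 16. No deviation. ✓
Palatable: dull display gives 16 − 0 = 16; bright display gives 49 − 35 = 14. No deviation. ✓
Neither type gains from mimicking the other.

Yes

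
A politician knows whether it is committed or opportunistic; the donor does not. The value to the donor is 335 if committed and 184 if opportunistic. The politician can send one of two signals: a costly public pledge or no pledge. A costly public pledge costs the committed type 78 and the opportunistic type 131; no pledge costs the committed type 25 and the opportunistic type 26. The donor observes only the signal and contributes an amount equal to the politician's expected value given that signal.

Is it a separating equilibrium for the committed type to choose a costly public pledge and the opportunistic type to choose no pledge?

No

If types separate, pledge earns payment 335 and no pledge earns 184.
Committed: pledge gives 335 − 78 = 257; no pledge gives 184 − 25 = 159. No deviation. ✓
Opportunistic: no pledge gives 184 − 26 = 158; pledge gives 335 − 131 = 204. Would deviate. ✗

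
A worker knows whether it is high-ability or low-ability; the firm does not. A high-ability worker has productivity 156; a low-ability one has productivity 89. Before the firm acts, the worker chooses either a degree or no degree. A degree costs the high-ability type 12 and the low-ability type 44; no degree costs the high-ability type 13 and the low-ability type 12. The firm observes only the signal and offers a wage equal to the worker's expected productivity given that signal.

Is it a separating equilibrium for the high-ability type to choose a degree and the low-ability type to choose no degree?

If types separate, degree earns payment 156 and no degree earns 89.
High-ability: degree gives 156 − 12 = 144; no degree gives 89 − 13 = 76. No deviation. ✓
Low-ability: no degree gives 89 − 12 = 77; degree gives 156 − 44 = 112. Would deviate. ✗

No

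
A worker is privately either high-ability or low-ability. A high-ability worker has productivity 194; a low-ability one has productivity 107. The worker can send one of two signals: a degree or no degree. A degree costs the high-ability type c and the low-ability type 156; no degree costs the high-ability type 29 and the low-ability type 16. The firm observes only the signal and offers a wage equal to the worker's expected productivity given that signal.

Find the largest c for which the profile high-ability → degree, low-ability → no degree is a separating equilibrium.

116

Under separation: degree → high-ability (pays 194); no degree → low-ability (pays 107).
Low-ability: 107 − 16 = 91 ≥ 194 − 156 = 38. Holds regardless of c. ✓
High-ability: 194 − c ≥ 107 − 29, so c ≤ 194 − 78 = 116.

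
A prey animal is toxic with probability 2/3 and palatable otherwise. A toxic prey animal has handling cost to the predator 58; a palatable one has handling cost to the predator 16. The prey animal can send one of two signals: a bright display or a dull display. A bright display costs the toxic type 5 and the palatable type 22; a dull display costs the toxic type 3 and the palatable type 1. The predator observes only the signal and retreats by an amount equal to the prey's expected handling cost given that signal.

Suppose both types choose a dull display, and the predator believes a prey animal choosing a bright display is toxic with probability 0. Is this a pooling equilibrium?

On the equilibrium path (dull display) the predator holds the prior 2/3 and pays 2/3·58 + 1/3·16 = 44. Off-path (bright display) belief 0 gives 0·58 + 1·16 = 16.
Toxic: dull display gives 44 − 3 = 41; bright display gives 16 − 5 = 11. Stays. ✓
Palatable: dull display gives 44 − 1 = 43; bright display gives 16 − 22 = -6. Stays. ✓
Beliefs are Bayes-consistent on-path and both types best-respond.

Yes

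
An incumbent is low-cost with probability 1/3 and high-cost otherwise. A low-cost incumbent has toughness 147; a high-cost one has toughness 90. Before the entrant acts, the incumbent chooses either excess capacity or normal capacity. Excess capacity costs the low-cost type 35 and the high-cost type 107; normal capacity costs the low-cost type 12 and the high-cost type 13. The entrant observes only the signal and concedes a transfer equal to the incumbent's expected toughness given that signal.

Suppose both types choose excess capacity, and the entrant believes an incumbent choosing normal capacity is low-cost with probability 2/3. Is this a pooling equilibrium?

No

On the equilibrium path (excess capacity) the entrant holds the prior 1/3 and pays 1/3·147 + 2/3·90 = 109. Off-path (normal capacity) belief 2/3 gives 2/3·147 + 1/3·90 = 128.
Low-cost: excess capacity gives 109 − 35 = 74; normal capacity gives 128 − 12 = 116. Deviates. ✗
High-cost: excess capacity gives 109 − 107 = 2; normal capacity gives 128 − 13 = 115. Deviates. ✗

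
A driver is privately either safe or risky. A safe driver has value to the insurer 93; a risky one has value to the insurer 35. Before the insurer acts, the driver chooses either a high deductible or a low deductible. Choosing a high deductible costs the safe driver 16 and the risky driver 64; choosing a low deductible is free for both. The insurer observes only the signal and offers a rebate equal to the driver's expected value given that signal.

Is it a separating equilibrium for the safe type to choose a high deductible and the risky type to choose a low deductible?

Yes

If types separate, high deductible earns payment 93 and low deductible earns 35.
Safe: high deductible gives 93 − 16 = 77; low deductible gives 35 − 0 = 35. No deviation. ✓
Risky: low deductible gives 35 − 0 = 35; high deductible gives 93 − 64 = 29. No deviation. ✓
Neither type gains from mimicking the other.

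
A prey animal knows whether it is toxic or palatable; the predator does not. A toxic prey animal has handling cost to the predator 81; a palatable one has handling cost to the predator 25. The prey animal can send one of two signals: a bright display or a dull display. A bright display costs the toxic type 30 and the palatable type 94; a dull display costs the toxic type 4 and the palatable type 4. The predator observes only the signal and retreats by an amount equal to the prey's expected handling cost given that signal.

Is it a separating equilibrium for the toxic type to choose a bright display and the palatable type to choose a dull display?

Yes

Under separation the predator infers type exactly: bright display → toxic (pays 81), dull display → palatable (pays 25).
Toxic: bright display gives 81 − 30 = 51; dull display gives 25 − 4 = 21. No deviation. ✓
Palatable: dull display gives 25 − 4 = 21; bright display gives 81 − 94 = -13. No deviation. ✓
Both incentive constraints hold.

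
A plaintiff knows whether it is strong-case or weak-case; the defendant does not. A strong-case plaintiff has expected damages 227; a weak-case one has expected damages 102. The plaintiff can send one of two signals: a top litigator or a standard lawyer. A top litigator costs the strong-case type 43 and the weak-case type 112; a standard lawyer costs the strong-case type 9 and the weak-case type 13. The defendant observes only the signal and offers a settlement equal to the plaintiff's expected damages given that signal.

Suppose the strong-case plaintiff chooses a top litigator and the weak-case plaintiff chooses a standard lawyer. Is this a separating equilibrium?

If types separate, top litigator earns payment 227 and standard lawyer earns 102.
Strong-case: top litigator gives 227 − 43 = 184; standard lawyer gives 102 − 9 = 93. No deviation. ✓
Weak-case: standard lawyer gives 102 − 13 = 89; top litigator gives 227 − 112 = 115. Would deviate. ✗

No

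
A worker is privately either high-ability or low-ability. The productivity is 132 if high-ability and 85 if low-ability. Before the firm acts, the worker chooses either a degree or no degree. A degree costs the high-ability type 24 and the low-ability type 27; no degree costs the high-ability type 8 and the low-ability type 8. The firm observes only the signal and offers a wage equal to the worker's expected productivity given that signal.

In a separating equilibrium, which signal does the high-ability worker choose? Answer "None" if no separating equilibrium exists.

Try high-ability → degree, low-ability → no degree:
  Under separation the firm infers type exactly: degree → high-ability (pays 132), no degree → low-ability (pays 85).
  High-ability: degree gives 132 − 24 = 108; no degree gives 85 − 8 = 77. No deviation. ✓
  Low-ability: no degree gives 85 − 8 = 77; degree gives 132 − 27 = 105. Would deviate. ✗
Try high-ability → no degree, low-ability → degree:
  Under separation the firm infers type exactly: no degree → high-ability (pays 132), degree → low-ability (pays 85).
  High-ability: no degree gives 132 − 8 = 124; degree gives 85 − 24 = 61. No deviation. ✓
  Low-ability: degree gives 85 − 27 = 58; no degree gives 132 − 8 = 124. Would deviate. ✗
Neither assignment is incentive-compatible.

None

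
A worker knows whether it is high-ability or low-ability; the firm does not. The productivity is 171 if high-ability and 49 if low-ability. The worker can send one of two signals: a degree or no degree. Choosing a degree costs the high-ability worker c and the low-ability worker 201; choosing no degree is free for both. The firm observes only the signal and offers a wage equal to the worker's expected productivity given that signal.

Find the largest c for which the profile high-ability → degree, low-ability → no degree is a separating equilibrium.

122

Under separation: degree → high-ability (pays 171); no degree → low-ability (pays 49).
Low-ability: 49 − 0 = 49 ≥ 171 − 201 = -30. Holds regardless of c. ✓
High-ability: 171 − c ≥ 49 − 0, so c ≤ 171 − 49 = 122.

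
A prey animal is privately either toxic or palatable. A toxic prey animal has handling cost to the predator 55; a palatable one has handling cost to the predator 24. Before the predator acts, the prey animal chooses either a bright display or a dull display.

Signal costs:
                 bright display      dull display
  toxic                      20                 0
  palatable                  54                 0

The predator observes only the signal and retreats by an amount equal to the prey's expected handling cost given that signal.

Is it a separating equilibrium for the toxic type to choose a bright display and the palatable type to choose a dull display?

If types separate, bright display earns payment 55 and dull display earns 24.
Toxic: bright display gives 55 − 20 = 35; dull display gives 24 − 0 = 24. No deviation. ✓
Palatable: dull display gives 24 − 0 = 24; bright display gives 55 − 54 = 1. No deviation. ✓
Both incentive constraints hold.

Yes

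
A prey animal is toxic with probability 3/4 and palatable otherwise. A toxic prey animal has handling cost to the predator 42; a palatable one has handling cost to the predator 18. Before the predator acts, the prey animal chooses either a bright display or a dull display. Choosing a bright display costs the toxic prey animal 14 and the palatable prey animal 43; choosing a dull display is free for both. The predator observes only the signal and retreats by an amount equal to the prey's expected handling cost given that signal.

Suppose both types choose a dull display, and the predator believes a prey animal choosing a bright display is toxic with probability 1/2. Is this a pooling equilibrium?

On the equilibrium path (dull display) the predator holds the prior 3/4 and pays 3/4·42 + 1/4·18 = 36. Off-path (bright display) belief 1/2 gives 1/2·42 + 1/2·18 = 30.
Toxic: dull display gives 36 − 0 = 36; bright display gives 30 − 14 = 16. Stays. ✓
Palatable: dull display gives 36 − 0 = 36; bright display gives 30 − 43 = -13. Stays. ✓
Beliefs are Bayes-consistent on-path and both types best-respond.

Yes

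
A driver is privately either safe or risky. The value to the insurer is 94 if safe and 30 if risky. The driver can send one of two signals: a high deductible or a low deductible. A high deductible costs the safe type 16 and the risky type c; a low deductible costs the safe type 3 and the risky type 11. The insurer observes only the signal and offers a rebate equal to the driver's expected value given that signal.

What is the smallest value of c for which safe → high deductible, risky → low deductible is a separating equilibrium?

75

Under separation: high deductible → safe (pays 94); low deductible → risky (pays 30).
Safe: 94 − 16 = 78 ≥ 30 − 3 = 27. Holds regardless of c. ✓
Risky: 30 − 11 ≥ 94 − c, so c ≥ 94 − 19 = 75.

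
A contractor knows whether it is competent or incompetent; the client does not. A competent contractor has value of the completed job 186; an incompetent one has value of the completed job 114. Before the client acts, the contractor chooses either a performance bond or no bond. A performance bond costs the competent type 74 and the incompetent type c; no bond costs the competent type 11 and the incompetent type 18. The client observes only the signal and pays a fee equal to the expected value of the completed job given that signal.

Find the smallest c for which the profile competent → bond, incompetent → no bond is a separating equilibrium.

90

Under separation: bond → competent (pays 186); no bond → incompetent (pays 114).
Competent: 186 − 74 = 112 ≥ 114 − 11 = 103. Holds regardless of c. ✓
Incompetent: 114 − 18 ≥ 186 − c, so c ≥ 186 − 96 = 90.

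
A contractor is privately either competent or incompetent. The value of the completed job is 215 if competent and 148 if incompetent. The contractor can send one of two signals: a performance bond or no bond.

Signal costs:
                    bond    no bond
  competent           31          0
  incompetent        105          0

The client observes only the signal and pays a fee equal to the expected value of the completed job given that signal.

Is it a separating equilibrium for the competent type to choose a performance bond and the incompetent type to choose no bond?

Yes

Under separation the client infers type exactly: bond → competent (pays 215), no bond → incompetent (pays 148).
Competent: bond gives 215 − 31 = 184; no bond gives 148 − 0 = 148. No deviation. ✓
Incompetent: no bond gives 148 − 0 = 148; bond gives 215 − 105 = 110. No deviation. ✓
Neither type gains from mimicking the other.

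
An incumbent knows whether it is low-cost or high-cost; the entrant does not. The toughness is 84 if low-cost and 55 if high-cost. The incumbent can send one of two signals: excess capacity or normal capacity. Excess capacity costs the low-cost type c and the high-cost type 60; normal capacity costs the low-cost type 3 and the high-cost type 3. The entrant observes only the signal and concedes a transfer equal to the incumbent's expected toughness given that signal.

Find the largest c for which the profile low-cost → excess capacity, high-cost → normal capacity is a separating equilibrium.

32

Under separation: excess capacity → low-cost (pays 84); normal capacity → high-cost (pays 55).
High-cost: 55 − 3 = 52 ≥ 84 − 60 = 24. Holds regardless of c. ✓
Low-cost: 84 − c ≥ 55 − 3, so c ≤ 84 − 52 = 32.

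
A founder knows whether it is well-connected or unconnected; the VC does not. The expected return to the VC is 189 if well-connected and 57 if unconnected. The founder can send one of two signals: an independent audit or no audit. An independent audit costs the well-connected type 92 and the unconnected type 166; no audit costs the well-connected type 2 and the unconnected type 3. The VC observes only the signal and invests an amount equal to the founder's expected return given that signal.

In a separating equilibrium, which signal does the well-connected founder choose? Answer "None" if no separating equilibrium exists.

audit

Try well-connected → audit, unconnected → no audit:
  If types separate, audit earns payment 189 and no audit earns 57.
  Well-connected: audit gives 189 − 92 = 97; no audit gives 57 − 2 = 55. No deviation. ✓
  Unconnected: no audit gives 57 − 3 = 54; audit gives 189 − 166 = 23. No deviation. ✓
Both hold — the well-connected type sends audit.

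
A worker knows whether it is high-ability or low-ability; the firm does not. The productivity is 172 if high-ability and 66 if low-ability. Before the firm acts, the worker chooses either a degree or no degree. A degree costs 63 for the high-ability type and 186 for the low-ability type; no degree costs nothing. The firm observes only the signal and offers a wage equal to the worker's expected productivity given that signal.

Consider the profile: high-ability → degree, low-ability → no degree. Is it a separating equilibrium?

Yes

Under separation the firm infers type exactly: degree → high-ability (pays 172), no degree → low-ability (pays 66).
High-ability: degree gives 172 − 63 = 109; no degree gives 66 − 0 = 66. No deviation. ✓
Low-ability: no degree gives 66 − 0 = 66; degree gives 172 − 186 = -14. No deviation. ✓
Neither type gains from mimicking the other.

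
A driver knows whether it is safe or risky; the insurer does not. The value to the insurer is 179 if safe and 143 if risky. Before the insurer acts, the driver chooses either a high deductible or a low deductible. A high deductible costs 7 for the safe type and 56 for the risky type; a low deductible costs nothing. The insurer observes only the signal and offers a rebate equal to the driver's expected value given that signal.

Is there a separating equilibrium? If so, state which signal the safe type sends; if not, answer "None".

Try safe → high deductible, risky → low deductible:
  If types separate, high deductible earns payment 179 and low deductible earns 143.
  Safe: high deductible gives 179 − 7 = 172; low deductible gives 143 − 0 = 143. No deviation. ✓
  Risky: low deductible gives 143 − 0 = 143; high deductible gives 179 − 56 = 123. No deviation. ✓
Both hold — the safe type sends high deductible.

high deductible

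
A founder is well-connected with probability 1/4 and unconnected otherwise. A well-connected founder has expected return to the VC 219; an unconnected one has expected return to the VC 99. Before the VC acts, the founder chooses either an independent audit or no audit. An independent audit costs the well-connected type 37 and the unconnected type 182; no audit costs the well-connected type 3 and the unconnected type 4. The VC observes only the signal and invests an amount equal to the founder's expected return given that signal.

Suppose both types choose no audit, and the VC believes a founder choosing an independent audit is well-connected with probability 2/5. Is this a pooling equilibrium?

At the pooled signal (no audit) the VC holds the prior 1/4 and pays 1/4·219 + 3/4·99 = 129. Off-path (audit) belief 2/5 gives 2/5·219 + 3/5·99 = 147.
Well-connected: no audit gives 129 − 3 = 126; audit gives 147 − 37 = 110. Stays. ✓
Unconnected: no audit gives 129 − 4 = 125; audit gives 147 − 182 = -35. Stays. ✓

Yes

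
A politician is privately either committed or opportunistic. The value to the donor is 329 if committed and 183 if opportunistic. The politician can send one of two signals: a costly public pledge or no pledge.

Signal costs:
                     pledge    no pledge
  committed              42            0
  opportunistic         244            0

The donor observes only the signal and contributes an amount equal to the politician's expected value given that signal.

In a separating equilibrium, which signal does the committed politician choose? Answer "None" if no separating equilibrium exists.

pledge

Try committed → pledge, opportunistic → no pledge:
  Under separation the donor infers type exactly: pledge → committed (pays 329), no pledge → opportunistic (pays 183).
  Committed: pledge gives 329 − 42 = 287; no pledge gives 183 − 0 = 183. No deviation. ✓
  Opportunistic: no pledge gives 183 − 0 = 183; pledge gives 329 − 244 = 85. No deviation. ✓
Both hold — the committed type sends pledge.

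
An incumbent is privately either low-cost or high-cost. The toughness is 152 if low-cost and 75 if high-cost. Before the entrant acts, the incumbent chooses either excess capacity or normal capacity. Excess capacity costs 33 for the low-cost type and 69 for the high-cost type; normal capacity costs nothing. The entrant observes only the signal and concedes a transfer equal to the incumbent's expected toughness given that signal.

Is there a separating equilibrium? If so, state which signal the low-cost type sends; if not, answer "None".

None

Try low-cost → excess capacity, high-cost → normal capacity:
  If types separate, excess capacity earns payment 152 and normal capacity earns 75.
  Low-cost: excess capacity gives 152 − 33 = 119; normal capacity gives 75 − 0 = 75. No deviation. ✓
  High-cost: normal capacity gives 75 − 0 = 75; excess capacity gives 152 − 69 = 83. Would deviate. ✗
Try low-cost → normal capacity, high-cost → excess capacity:
  If types separate, normal capacity earns payment 152 and excess capacity earns 75.
  Low-cost: normal capacity gives 152 − 0 = 152; excess capacity gives 75 − 33 = 42. No deviation. ✓
  High-cost: excess capacity gives 75 − 69 = 6; normal capacity gives 152 − 0 = 152. Would deviate. ✗
Neither assignment is incentive-compatible.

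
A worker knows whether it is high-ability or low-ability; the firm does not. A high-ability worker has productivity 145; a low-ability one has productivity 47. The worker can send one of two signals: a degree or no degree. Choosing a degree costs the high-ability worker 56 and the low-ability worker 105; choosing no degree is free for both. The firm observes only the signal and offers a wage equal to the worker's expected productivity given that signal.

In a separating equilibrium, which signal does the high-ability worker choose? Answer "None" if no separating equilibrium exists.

Try high-ability → degree, low-ability → no degree:
  If types separate, degree earns payment 145 and no degree earns 47.
  High-ability: degree gives 145 − 56 = 89; no degree gives 47 − 0 = 47. No deviation. ✓
  Low-ability: no degree gives 47 − 0 = 47; degree gives 145 − 105 = 40. No deviation. ✓
Both hold — the high-ability type sends degree.

degree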